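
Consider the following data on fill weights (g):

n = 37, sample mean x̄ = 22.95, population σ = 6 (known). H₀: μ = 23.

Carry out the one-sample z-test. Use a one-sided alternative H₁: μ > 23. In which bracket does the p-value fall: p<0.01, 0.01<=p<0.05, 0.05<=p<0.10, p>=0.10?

SE = σ/√n = 6/√37 = 0.9864
z = (x̄−μ₀)/SE = (22.95−23)/0.9864 = -0.0507
p-value (one-sided, H₁ greater) = 0.52021
→ bracket: p>=0.10

p-value bracket: p>=0.10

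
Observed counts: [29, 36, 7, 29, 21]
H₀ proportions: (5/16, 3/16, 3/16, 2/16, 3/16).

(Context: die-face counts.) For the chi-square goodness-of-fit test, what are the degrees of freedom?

degrees of freedom = 4

df = k − 1 = 5 − 1 = 4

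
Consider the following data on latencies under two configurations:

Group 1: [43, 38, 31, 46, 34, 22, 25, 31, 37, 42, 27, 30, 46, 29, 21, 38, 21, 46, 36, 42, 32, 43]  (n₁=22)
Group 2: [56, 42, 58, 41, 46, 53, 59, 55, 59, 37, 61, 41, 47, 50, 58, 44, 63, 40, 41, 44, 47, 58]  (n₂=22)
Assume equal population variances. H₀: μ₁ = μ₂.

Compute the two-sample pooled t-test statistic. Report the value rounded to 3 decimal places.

test statistic = -6.243

x̄₁=34.545, s₁=8.268, n₁=22
x̄₂=50.000, s₂=8.153, n₂=22
s_p² = [21·8.268² + 21·8.153²]/42 = 67.4156
SE = √(s_p²·(1/22+1/22)) = 2.4756
t = (34.545−50.000)/2.4756 = -6.2427
df = 42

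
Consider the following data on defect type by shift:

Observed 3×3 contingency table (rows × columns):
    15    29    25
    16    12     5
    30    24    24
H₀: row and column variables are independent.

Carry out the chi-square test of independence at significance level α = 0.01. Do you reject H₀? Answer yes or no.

Row totals [69, 33, 78], col totals [61, 65, 54], n=180
χ² = (15−23.38)²/23.38 + (29−24.92)²/24.92 + (25−20.70)²/20.70 + (16−11.18)²/11.18 + (12−11.92)²/11.92 + (5−9.90)²/9.90 + (30−26.43)²/26.43 + (24−28.17)²/28.17 + (24−23.40)²/23.40 = 10.1814
df = 4
p-value (upper-tail) = 0.03748
At α=0.01: p ≥ α → fail to reject H₀

reject H₀: no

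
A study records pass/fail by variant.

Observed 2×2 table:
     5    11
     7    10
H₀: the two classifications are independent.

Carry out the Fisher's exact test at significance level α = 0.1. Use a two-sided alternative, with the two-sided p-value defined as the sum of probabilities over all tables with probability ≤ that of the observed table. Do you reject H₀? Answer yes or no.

reject H₀: no

Margins: r₁=16, r₂=17, c₁=12, c₂=21, n=33
p_obs = C(16,5)·C(17,7)/C(33,12); sum pmf over tables with pmf ≤ p_obs
p-value (two-sided) = 0.72068
At α=0.1: p ≥ α → fail to reject H₀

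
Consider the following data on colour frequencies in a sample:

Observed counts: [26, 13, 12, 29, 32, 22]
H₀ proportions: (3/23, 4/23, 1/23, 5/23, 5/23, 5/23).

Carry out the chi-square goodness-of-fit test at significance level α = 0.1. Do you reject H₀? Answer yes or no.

reject H₀: yes

n = 134; E_i = n·p_i = [17.48, 23.30, 5.83, 29.13, 29.13, 29.13]
χ² = (26−17.48)²/17.48 + (13−23.30)²/23.30 + (12−5.83)²/5.83 + (29−29.13)²/29.13 + (32−29.13)²/29.13 + (22−29.13)²/29.13 = 17.2822
df = 5
p-value (upper-tail) = 0.00399
At α=0.1: p < α → reject H₀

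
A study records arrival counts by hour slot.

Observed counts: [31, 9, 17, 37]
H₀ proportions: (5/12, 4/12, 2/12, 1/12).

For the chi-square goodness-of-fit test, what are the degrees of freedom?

degrees of freedom = 3

df = k − 1 = 4 − 1 = 3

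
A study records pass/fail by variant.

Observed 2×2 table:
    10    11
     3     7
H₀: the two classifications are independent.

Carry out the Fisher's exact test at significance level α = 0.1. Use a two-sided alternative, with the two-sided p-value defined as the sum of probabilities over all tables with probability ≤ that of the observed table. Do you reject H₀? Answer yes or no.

Margins: r₁=21, r₂=10, c₁=13, c₂=18, n=31
p_obs = C(21,10)·C(10,3)/C(31,13); sum pmf over tables with pmf ≤ p_obs
p-value (two-sided) = 0.45211
At α=0.1: p ≥ α → fail to reject H₀

reject H₀: no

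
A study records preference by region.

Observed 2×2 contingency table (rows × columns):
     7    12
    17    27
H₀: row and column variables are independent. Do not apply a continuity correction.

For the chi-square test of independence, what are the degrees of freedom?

degrees of freedom = 1

df = (r−1)(c−1) = (2−1)·(2−1) = 1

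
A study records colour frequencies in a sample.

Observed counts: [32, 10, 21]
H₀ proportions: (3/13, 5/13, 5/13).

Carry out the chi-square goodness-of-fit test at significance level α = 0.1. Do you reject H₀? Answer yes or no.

n = 63; E_i = n·p_i = [14.54, 24.23, 24.23]
χ² = (32−14.54)²/14.54 + (10−24.23)²/24.23 + (21−24.23)²/24.23 = 29.7608
df = 2
p-value (upper-tail) = 0.00000
At α=0.1: p < α → reject H₀

reject H₀: yes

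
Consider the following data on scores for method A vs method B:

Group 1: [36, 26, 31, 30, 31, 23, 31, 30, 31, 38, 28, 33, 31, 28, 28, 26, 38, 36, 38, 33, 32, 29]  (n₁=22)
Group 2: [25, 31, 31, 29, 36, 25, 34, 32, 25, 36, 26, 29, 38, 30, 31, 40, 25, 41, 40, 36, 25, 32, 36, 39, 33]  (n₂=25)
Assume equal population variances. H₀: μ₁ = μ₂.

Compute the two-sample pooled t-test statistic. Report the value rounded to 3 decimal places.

test statistic = -0.699

x̄₁=31.227, s₁=4.093, n₁=22
x̄₂=32.200, s₂=5.276, n₂=25
s_p² = [21·4.093² + 24·5.276²]/45 = 22.6636
SE = √(s_p²·(1/22+1/25)) = 1.3917
t = (31.227−32.200)/1.3917 = -0.6990
df = 45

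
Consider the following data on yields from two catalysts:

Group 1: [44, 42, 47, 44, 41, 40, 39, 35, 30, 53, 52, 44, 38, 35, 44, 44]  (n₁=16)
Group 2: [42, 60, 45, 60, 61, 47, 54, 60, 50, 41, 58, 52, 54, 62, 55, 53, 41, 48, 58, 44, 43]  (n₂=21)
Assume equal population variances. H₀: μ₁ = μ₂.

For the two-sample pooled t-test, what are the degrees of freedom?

df = n₁ + n₂ − 2 = 16 + 21 − 2 = 35

degrees of freedom = 35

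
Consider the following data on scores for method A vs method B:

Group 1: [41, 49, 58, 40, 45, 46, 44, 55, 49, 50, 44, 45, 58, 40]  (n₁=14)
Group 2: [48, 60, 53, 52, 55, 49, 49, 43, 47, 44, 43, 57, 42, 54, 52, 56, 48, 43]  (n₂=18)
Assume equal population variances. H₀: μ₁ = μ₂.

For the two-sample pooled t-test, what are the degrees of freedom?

degrees of freedom = 30

df = n₁ + n₂ − 2 = 14 + 18 − 2 = 30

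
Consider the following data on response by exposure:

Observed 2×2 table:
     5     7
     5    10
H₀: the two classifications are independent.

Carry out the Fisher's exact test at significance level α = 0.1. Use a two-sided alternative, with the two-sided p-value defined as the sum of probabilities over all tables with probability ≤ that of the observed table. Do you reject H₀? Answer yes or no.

Margins: r₁=12, r₂=15, c₁=10, c₂=17, n=27
p_obs = C(12,5)·C(15,5)/C(27,10); sum pmf over tables with pmf ≤ p_obs
p-value (two-sided) = 0.70633
At α=0.1: p ≥ α → fail to reject H₀

reject H₀: no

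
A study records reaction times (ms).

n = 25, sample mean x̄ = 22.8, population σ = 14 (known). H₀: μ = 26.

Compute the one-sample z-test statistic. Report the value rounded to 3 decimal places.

test statistic = -1.143

SE = σ/√n = 14/√25 = 2.8000
z = (x̄−μ₀)/SE = (22.8−26)/2.8000 = -1.1429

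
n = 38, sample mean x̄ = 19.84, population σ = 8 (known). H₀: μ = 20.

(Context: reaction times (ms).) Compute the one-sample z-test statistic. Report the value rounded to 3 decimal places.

SE = σ/√n = 8/√38 = 1.2978
z = (x̄−μ₀)/SE = (19.84−20)/1.2978 = -0.1233

test statistic = -0.123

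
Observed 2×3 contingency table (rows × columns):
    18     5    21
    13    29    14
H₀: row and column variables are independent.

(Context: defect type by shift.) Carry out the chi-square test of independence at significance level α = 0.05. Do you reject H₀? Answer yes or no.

reject H₀: yes

Row totals [44, 56], col totals [31, 34, 35], n=100
χ² = (18−13.64)²/13.64 + (5−14.96)²/14.96 + (21−15.40)²/15.40 + (13−17.36)²/17.36 + (29−19.04)²/19.04 + (14−19.60)²/19.60 = 17.9663
df = 2
p-value (upper-tail) = 0.00013
At α=0.05: p < α → reject H₀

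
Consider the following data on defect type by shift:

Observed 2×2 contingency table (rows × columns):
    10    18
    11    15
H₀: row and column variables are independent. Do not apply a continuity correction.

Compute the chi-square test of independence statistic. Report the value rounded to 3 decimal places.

Row totals [28, 26], col totals [21, 33], n=54
χ² = (10−10.89)²/10.89 + (18−17.11)²/17.11 + (11−10.11)²/10.11 + (15−15.89)²/15.89 = 0.2466
df = 1

test statistic = 0.247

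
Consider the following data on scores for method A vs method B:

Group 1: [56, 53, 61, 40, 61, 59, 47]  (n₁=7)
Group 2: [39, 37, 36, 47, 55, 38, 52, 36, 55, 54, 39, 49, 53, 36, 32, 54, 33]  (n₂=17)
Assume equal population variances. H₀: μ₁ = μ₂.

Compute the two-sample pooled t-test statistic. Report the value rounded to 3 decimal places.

x̄₁=53.857, s₁=7.883, n₁=7
x̄₂=43.824, s₂=8.705, n₂=17
s_p² = [6·7.883² + 16·8.705²]/22 = 72.0604
SE = √(s_p²·(1/7+1/17)) = 3.8122
t = (53.857−43.824)/3.8122 = 2.6319
df = 22

test statistic = 2.632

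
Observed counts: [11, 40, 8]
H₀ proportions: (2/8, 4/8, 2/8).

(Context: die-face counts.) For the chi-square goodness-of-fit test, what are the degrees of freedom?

df = k − 1 = 3 − 1 = 2

degrees of freedom = 2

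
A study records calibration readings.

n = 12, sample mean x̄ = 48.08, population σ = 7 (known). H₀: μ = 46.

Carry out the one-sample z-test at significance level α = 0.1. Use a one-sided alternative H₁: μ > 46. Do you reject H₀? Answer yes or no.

reject H₀: no

SE = σ/√n = 7/√12 = 2.0207
z = (x̄−μ₀)/SE = (48.08−46)/2.0207 = 1.0293
p-value (one-sided, H₁ greater) = 0.15166
At α=0.1: p ≥ α → fail to reject H₀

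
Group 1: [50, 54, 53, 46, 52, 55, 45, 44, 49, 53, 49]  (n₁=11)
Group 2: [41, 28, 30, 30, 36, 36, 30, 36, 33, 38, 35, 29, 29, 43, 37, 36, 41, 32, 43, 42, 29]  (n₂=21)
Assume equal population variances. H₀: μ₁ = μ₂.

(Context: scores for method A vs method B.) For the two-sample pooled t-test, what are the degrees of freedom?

df = n₁ + n₂ − 2 = 11 + 21 − 2 = 30

degrees of freedom = 30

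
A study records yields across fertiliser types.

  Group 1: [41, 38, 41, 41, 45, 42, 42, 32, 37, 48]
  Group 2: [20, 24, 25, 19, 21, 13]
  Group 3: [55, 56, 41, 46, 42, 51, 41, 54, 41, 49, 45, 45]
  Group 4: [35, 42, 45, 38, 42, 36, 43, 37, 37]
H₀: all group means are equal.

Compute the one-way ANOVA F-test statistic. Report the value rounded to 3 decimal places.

test statistic = 44.535

Group means [40.70, 20.33, 47.17, 39.44], grand mean 39.189
SSB = Σnᵢ(x̄ᵢ−x̄)² = 2920.353; SSW = ΣΣ(x−x̄ᵢ)² = 721.322
MSB = 2920.353/3 = 973.4512; MSW = 721.322/33 = 21.8582
F = MSB/MSW = 44.5347
df = (3, 33)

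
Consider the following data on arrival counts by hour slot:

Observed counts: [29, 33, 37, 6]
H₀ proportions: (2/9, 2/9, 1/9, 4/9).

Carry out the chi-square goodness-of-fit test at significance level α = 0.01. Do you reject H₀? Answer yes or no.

n = 105; E_i = n·p_i = [23.33, 23.33, 11.67, 46.67]
χ² = (29−23.33)²/23.33 + (33−23.33)²/23.33 + (37−11.67)²/11.67 + (6−46.67)²/46.67 = 95.8286
df = 3
p-value (upper-tail) = 0.00000
At α=0.01: p < α → reject H₀

reject H₀: yes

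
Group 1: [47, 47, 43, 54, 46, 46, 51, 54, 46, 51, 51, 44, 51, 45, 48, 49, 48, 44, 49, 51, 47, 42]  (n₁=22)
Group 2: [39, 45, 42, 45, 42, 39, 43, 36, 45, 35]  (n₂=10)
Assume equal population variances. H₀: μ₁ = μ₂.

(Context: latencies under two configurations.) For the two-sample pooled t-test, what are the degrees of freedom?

degrees of freedom = 30

df = n₁ + n₂ − 2 = 22 + 10 − 2 = 30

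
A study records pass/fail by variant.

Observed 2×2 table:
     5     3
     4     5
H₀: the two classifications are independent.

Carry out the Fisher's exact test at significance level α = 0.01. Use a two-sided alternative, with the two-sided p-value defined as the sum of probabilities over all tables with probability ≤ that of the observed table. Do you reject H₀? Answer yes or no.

reject H₀: no

Margins: r₁=8, r₂=9, c₁=9, c₂=8, n=17
p_obs = C(8,5)·C(9,4)/C(17,9); sum pmf over tables with pmf ≤ p_obs
p-value (two-sided) = 0.63719
At α=0.01: p ≥ α → fail to reject H₀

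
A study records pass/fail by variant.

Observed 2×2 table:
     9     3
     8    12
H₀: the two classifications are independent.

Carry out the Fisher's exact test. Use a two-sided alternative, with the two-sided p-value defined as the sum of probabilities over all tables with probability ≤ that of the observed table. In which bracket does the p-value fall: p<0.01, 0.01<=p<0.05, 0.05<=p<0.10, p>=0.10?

Margins: r₁=12, r₂=20, c₁=17, c₂=15, n=32
p_obs = C(12,9)·C(20,8)/C(32,17); sum pmf over tables with pmf ≤ p_obs
p-value (two-sided) = 0.07587
→ bracket: 0.05<=p<0.10

p-value bracket: 0.05<=p<0.10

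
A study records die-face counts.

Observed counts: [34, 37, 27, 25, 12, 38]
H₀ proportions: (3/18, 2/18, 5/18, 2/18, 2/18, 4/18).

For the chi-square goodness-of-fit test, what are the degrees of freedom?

degrees of freedom = 5

df = k − 1 = 6 − 1 = 5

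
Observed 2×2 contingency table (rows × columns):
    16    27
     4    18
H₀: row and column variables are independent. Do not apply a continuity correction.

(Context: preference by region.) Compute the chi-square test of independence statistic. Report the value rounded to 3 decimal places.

Row totals [43, 22], col totals [20, 45], n=65
χ² = (16−13.23)²/13.23 + (27−29.77)²/29.77 + (4−6.77)²/6.77 + (18−15.23)²/15.23 = 2.4736
df = 1

test statistic = 2.474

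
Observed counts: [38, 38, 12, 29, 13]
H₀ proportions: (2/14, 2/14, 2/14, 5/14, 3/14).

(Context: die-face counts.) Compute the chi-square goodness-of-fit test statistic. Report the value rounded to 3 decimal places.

test statistic = 57.442

n = 130; E_i = n·p_i = [18.57, 18.57, 18.57, 46.43, 27.86]
χ² = (38−18.57)²/18.57 + (38−18.57)²/18.57 + (12−18.57)²/18.57 + (29−46.43)²/46.43 + (13−27.86)²/27.86 = 57.4421
df = 4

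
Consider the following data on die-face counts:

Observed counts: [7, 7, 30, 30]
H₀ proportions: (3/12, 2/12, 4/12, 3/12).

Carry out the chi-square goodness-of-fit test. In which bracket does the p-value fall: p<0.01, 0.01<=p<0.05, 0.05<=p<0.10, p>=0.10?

p-value bracket: p<0.01

n = 74; E_i = n·p_i = [18.50, 12.33, 24.67, 18.50]
χ² = (7−18.50)²/18.50 + (7−12.33)²/12.33 + (30−24.67)²/24.67 + (30−18.50)²/18.50 = 17.7568
df = 3
p-value (upper-tail) = 0.00049
→ bracket: p<0.01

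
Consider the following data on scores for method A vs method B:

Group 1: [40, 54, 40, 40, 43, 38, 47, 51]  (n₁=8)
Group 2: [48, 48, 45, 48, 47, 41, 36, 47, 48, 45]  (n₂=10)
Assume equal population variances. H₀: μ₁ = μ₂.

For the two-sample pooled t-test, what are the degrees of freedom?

degrees of freedom = 16

df = n₁ + n₂ − 2 = 8 + 10 − 2 = 16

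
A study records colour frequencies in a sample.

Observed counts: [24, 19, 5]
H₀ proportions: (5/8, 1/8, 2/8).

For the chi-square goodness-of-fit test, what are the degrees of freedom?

df = k − 1 = 3 − 1 = 2

degrees of freedom = 2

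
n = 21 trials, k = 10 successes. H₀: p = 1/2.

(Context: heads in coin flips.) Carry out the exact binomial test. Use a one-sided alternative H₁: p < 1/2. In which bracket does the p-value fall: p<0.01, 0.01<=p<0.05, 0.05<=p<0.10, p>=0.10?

p-value bracket: p>=0.10

Exact binomial: n=21, k=10, p₀=1/2=0.5000
P(X≤10) from Σ C(n,i)·p₀^i·(1−p₀)^(n−i)
p-value (one-sided, H₁ less) = 0.50000
→ bracket: p>=0.10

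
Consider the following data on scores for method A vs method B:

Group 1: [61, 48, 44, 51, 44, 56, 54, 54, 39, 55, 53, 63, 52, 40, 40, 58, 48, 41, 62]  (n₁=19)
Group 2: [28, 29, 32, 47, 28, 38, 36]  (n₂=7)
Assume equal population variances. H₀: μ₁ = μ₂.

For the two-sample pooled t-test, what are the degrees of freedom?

df = n₁ + n₂ − 2 = 19 + 7 − 2 = 24

degrees of freedom = 24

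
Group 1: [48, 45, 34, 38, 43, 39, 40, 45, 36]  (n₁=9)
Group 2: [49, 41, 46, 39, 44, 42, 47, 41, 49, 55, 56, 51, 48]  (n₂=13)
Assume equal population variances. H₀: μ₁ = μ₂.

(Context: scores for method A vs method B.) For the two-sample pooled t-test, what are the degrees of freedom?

df = n₁ + n₂ − 2 = 9 + 13 − 2 = 20

degrees of freedom = 20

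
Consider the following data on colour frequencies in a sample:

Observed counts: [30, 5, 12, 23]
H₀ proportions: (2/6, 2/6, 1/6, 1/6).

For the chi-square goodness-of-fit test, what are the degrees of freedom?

df = k − 1 = 4 − 1 = 3

degrees of freedom = 3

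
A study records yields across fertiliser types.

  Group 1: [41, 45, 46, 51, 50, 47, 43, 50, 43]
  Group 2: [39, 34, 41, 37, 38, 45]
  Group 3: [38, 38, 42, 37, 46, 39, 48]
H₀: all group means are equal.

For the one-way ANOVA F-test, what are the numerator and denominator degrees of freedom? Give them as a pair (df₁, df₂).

degrees of freedom = [2, 19]

k = 3 groups, N = 22 total
df = (k−1, N−k) = (3−1, 22−3) = (2, 19)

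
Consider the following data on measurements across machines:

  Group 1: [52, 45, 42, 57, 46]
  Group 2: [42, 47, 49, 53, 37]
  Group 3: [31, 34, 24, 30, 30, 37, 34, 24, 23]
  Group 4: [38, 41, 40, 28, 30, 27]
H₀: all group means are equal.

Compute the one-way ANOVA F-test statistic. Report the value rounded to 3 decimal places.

Group means [48.40, 45.60, 29.67, 34.00], grand mean 37.640
SSB = Σnᵢ(x̄ᵢ−x̄)² = 1547.360; SSW = ΣΣ(x−x̄ᵢ)² = 704.400
MSB = 1547.360/3 = 515.7867; MSW = 704.400/21 = 33.5429
F = MSB/MSW = 15.3769
df = (3, 21)

test statistic = 15.377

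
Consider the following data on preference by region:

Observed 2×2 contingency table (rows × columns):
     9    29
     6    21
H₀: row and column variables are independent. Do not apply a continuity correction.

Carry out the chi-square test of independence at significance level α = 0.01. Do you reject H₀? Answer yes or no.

reject H₀: no

Row totals [38, 27], col totals [15, 50], n=65
χ² = (9−8.77)²/8.77 + (29−29.23)²/29.23 + (6−6.23)²/6.23 + (21−20.77)²/20.77 = 0.0190
df = 1
p-value (upper-tail) = 0.89035
At α=0.01: p ≥ α → fail to reject H₀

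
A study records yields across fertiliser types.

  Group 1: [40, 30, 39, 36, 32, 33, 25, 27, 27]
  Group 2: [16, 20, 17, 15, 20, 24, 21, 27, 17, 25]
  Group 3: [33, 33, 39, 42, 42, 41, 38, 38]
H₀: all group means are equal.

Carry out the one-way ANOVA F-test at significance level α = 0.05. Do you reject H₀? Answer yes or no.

reject H₀: yes

Group means [32.11, 20.20, 38.25], grand mean 29.519
SSB = Σnᵢ(x̄ᵢ−x̄)² = 1538.752; SSW = ΣΣ(x−x̄ᵢ)² = 473.989
MSB = 1538.752/2 = 769.3759; MSW = 473.989/24 = 19.7495
F = MSB/MSW = 38.9567
df = (2, 24)
p-value (upper-tail) = 0.00000
At α=0.05: p < α → reject H₀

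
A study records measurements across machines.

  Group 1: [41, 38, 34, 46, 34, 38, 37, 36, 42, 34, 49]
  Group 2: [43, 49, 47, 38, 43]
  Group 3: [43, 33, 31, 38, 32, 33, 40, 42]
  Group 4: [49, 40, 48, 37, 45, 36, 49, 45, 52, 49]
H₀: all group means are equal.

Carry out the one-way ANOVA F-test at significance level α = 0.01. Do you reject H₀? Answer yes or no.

reject H₀: yes

Group means [39.00, 44.00, 36.50, 45.00], grand mean 40.912
SSB = Σnᵢ(x̄ᵢ−x̄)² = 410.735; SSW = ΣΣ(x−x̄ᵢ)² = 762.000
MSB = 410.735/3 = 136.9118; MSW = 762.000/30 = 25.4000
F = MSB/MSW = 5.3902
df = (3, 30)
p-value (upper-tail) = 0.00434
At α=0.01: p < α → reject H₀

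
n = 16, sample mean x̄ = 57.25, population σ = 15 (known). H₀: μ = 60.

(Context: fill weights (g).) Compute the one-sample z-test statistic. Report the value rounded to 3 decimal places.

test statistic = -0.733

SE = σ/√n = 15/√16 = 3.7500
z = (x̄−μ₀)/SE = (57.25−60)/3.7500 = -0.7333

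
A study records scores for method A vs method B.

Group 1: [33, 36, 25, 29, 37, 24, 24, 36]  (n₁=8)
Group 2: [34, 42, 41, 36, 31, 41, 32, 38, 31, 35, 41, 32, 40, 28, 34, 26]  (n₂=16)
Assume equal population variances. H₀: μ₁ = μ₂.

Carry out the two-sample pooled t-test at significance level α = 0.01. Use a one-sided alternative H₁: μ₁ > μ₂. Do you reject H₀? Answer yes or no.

reject H₀: no

x̄₁=30.500, s₁=5.682, n₁=8
x̄₂=35.125, s₂=4.992, n₂=16
s_p² = [7·5.682² + 15·4.992²]/22 = 27.2614
SE = √(s_p²·(1/8+1/16)) = 2.2609
t = (30.500−35.125)/2.2609 = -2.0457
df = 22
p-value (one-sided, H₁ greater) = 0.97354
At α=0.01: p ≥ α → fail to reject H₀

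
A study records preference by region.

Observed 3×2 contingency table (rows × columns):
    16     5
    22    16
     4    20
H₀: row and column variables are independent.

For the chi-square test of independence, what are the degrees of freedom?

df = (r−1)(c−1) = (3−1)·(2−1) = 2

degrees of freedom = 2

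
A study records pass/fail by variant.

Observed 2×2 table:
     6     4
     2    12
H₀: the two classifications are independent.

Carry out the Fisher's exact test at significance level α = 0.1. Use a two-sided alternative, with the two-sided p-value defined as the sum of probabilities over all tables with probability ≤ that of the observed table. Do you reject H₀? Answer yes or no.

Margins: r₁=10, r₂=14, c₁=8, c₂=16, n=24
p_obs = C(10,6)·C(14,2)/C(24,8); sum pmf over tables with pmf ≤ p_obs
p-value (two-sided) = 0.03241
At α=0.1: p < α → reject H₀

reject H₀: yes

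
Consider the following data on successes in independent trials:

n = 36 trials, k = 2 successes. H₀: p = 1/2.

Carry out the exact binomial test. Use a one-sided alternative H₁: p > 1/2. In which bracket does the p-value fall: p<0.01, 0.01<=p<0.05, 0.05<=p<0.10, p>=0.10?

p-value bracket: p>=0.10

Exact binomial: n=36, k=2, p₀=1/2=0.5000
P(X≥2) from Σ C(n,i)·p₀^i·(1−p₀)^(n−i)
p-value (one-sided, H₁ greater) = 1.00000
→ bracket: p>=0.10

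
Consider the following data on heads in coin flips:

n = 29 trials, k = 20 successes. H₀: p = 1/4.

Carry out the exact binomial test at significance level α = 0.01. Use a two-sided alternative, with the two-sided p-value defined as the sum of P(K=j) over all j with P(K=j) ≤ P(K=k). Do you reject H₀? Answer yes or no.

reject H₀: yes

Exact binomial: n=29, k=20, p₀=1/4=0.2500
P(X=j) = C(n,j)·p₀^j·(1−p₀)^(n−j); p = Σ P(X=j) over j with P(X=j) ≤ P(X=20)
p-value (two-sided) = 0.00000
At α=0.01: p < α → reject H₀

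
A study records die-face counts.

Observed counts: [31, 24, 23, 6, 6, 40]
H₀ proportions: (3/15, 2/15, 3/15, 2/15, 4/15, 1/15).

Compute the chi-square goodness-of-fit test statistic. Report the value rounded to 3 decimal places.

n = 130; E_i = n·p_i = [26.00, 17.33, 26.00, 17.33, 34.67, 8.67]
χ² = (31−26.00)²/26.00 + (24−17.33)²/17.33 + (23−26.00)²/26.00 + (6−17.33)²/17.33 + (6−34.67)²/34.67 + (40−8.67)²/8.67 = 148.2692
df = 5

test statistic = 148.269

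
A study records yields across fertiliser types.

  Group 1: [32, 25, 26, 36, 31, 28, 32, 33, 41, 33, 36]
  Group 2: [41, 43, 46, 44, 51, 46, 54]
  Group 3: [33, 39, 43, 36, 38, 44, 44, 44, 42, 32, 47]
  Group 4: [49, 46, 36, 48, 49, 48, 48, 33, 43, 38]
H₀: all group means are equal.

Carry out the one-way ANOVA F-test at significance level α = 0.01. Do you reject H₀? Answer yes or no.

reject H₀: yes

Group means [32.09, 46.43, 40.18, 43.80], grand mean 39.949
SSB = Σnᵢ(x̄ᵢ−x̄)² = 1122.038; SSW = ΣΣ(x−x̄ᵢ)² = 909.860
MSB = 1122.038/3 = 374.0126; MSW = 909.860/35 = 25.9960
F = MSB/MSW = 14.3873
df = (3, 35)
p-value (upper-tail) = 0.00000
At α=0.01: p < α → reject H₀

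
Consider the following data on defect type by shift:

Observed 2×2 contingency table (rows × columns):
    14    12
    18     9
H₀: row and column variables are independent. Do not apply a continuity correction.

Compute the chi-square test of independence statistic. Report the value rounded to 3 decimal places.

Row totals [26, 27], col totals [32, 21], n=53
χ² = (14−15.70)²/15.70 + (12−10.30)²/10.30 + (18−16.30)²/16.30 + (9−10.70)²/10.70 = 0.9100
df = 1

test statistic = 0.910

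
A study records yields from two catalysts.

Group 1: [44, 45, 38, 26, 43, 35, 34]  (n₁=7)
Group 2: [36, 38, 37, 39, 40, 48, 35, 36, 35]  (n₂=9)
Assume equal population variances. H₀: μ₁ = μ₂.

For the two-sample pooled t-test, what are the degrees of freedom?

degrees of freedom = 14

df = n₁ + n₂ − 2 = 7 + 9 − 2 = 14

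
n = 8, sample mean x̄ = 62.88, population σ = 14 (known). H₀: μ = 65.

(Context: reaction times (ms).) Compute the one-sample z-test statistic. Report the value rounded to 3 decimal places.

SE = σ/√n = 14/√8 = 4.9497
z = (x̄−μ₀)/SE = (62.88−65)/4.9497 = -0.4283

test statistic = -0.428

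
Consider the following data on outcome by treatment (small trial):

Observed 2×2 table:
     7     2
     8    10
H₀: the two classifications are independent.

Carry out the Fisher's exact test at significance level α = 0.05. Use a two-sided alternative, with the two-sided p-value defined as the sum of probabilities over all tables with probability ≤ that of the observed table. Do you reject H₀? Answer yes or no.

reject H₀: no

Margins: r₁=9, r₂=18, c₁=15, c₂=12, n=27
p_obs = C(9,7)·C(18,8)/C(27,15); sum pmf over tables with pmf ≤ p_obs
p-value (two-sided) = 0.21724
At α=0.05: p ≥ α → fail to reject H₀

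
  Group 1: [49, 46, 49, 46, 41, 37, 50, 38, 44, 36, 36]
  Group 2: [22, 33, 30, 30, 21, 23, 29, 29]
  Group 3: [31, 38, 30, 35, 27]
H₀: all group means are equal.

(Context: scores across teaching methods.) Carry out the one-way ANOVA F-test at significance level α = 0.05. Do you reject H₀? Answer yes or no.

reject H₀: yes

Group means [42.91, 27.12, 32.20], grand mean 35.417
SSB = Σnᵢ(x̄ᵢ−x̄)² = 1219.249; SSW = ΣΣ(x−x̄ᵢ)² = 516.584
MSB = 1219.249/2 = 609.6246; MSW = 516.584/21 = 24.5992
F = MSB/MSW = 24.7823
df = (2, 21)
p-value (upper-tail) = 0.00000
At α=0.05: p < α → reject H₀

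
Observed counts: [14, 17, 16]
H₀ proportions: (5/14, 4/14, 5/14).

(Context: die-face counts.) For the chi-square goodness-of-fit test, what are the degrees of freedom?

df = k − 1 = 3 − 1 = 2

degrees of freedom = 2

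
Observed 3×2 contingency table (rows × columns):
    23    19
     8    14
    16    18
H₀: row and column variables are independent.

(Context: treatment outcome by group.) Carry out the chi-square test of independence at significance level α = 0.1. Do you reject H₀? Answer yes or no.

reject H₀: no

Row totals [42, 22, 34], col totals [47, 51], n=98
χ² = (23−20.14)²/20.14 + (19−21.86)²/21.86 + (8−10.55)²/10.55 + (14−11.45)²/11.45 + (16−16.31)²/16.31 + (18−17.69)²/17.69 = 1.9750
df = 2
p-value (upper-tail) = 0.37251
At α=0.1: p ≥ α → fail to reject H₀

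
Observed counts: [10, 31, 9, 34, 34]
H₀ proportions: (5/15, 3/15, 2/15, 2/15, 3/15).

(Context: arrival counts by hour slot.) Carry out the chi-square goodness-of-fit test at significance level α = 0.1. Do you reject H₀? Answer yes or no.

reject H₀: yes

n = 118; E_i = n·p_i = [39.33, 23.60, 15.73, 15.73, 23.60]
χ² = (10−39.33)²/39.33 + (31−23.60)²/23.60 + (9−15.73)²/15.73 + (34−15.73)²/15.73 + (34−23.60)²/23.60 = 52.8686
df = 4
p-value (upper-tail) = 0.00000
At α=0.1: p < α → reject H₀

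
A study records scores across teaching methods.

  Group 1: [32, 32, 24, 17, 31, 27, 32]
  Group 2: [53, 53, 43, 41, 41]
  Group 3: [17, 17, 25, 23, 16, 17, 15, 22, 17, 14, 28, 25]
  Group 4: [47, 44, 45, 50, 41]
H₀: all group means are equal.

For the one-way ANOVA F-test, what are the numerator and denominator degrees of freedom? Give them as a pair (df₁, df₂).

degrees of freedom = [3, 25]

k = 4 groups, N = 29 total
df = (k−1, N−k) = (4−1, 29−4) = (3, 25)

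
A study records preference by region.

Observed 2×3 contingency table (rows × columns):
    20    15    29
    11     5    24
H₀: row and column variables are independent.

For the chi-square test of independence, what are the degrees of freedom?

df = (r−1)(c−1) = (2−1)·(3−1) = 2

degrees of freedom = 2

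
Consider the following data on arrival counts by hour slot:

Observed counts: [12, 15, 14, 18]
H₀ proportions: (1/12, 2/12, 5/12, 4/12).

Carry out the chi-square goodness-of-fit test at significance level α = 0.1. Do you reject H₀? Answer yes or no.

reject H₀: yes

n = 59; E_i = n·p_i = [4.92, 9.83, 24.58, 19.67]
χ² = (12−4.92)²/4.92 + (15−9.83)²/9.83 + (14−24.58)²/24.58 + (18−19.67)²/19.67 = 17.6169
df = 3
p-value (upper-tail) = 0.00053
At α=0.1: p < α → reject H₀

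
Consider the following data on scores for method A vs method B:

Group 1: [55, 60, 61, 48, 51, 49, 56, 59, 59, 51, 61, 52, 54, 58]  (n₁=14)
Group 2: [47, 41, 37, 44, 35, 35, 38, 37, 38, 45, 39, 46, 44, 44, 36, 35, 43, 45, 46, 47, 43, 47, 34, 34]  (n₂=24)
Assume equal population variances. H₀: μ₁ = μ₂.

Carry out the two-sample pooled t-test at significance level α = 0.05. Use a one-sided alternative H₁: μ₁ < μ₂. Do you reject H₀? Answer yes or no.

reject H₀: no

x̄₁=55.286, s₁=4.514, n₁=14
x̄₂=40.833, s₂=4.706, n₂=24
s_p² = [13·4.514² + 23·4.706²]/36 = 21.5053
SE = √(s_p²·(1/14+1/24)) = 1.5595
t = (55.286−40.833)/1.5595 = 9.2671
df = 36
p-value (one-sided, H₁ less) = 1.00000
At α=0.05: p ≥ α → fail to reject H₀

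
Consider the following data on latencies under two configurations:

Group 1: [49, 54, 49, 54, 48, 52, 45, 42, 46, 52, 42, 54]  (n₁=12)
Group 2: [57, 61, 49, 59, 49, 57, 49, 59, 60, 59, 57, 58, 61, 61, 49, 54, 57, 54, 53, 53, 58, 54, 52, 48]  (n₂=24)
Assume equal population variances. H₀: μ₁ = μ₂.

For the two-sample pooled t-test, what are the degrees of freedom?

degrees of freedom = 34

df = n₁ + n₂ − 2 = 12 + 24 − 2 = 34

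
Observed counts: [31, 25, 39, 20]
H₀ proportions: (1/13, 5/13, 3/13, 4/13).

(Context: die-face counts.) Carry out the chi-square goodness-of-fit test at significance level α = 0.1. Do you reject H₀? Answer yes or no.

n = 115; E_i = n·p_i = [8.85, 44.23, 26.54, 35.38]
χ² = (31−8.85)²/8.85 + (25−44.23)²/44.23 + (39−26.54)²/26.54 + (20−35.38)²/35.38 = 76.3826
df = 3
p-value (upper-tail) = 0.00000
At α=0.1: p < α → reject H₀

reject H₀: yes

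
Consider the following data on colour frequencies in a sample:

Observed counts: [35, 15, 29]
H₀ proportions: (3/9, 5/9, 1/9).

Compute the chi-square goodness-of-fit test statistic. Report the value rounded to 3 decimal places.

test statistic = 68.456

n = 79; E_i = n·p_i = [26.33, 43.89, 8.78]
χ² = (35−26.33)²/26.33 + (15−43.89)²/43.89 + (29−8.78)²/8.78 = 68.4557
df = 2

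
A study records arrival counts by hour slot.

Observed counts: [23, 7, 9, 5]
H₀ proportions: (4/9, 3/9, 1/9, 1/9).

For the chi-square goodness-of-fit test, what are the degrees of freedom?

df = k − 1 = 4 − 1 = 3

degrees of freedom = 3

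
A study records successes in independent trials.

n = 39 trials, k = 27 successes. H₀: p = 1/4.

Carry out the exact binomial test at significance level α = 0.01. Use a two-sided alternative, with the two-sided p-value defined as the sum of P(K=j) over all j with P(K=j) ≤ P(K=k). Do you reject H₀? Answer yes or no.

reject H₀: yes

Exact binomial: n=39, k=27, p₀=1/4=0.2500
P(X=j) = C(n,j)·p₀^j·(1−p₀)^(n−j); p = Σ P(X=j) over j with P(X=j) ≤ P(X=27)
p-value (two-sided) = 0.00000
At α=0.01: p < α → reject H₀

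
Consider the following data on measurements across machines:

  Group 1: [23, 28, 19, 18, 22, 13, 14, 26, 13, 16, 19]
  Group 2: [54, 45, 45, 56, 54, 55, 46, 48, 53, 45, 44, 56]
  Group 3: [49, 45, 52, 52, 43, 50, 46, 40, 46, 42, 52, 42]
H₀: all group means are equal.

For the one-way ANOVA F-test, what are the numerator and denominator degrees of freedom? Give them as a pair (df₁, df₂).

k = 3 groups, N = 35 total
df = (k−1, N−k) = (3−1, 35−3) = (2, 32)

degrees of freedom = [2, 32]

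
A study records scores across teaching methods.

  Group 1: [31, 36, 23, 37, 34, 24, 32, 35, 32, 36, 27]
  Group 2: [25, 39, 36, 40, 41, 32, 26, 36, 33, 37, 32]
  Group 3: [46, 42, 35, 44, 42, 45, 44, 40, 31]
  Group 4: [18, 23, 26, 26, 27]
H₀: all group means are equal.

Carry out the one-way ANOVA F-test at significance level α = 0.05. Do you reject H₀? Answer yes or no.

reject H₀: yes

Group means [31.55, 34.27, 41.00, 24.00], grand mean 33.694
SSB = Σnᵢ(x̄ᵢ−x̄)² = 1004.730; SSW = ΣΣ(x−x̄ᵢ)² = 770.909
MSB = 1004.730/3 = 334.9099; MSW = 770.909/32 = 24.0909
F = MSB/MSW = 13.9019
df = (3, 32)
p-value (upper-tail) = 0.00001
At α=0.05: p < α → reject H₀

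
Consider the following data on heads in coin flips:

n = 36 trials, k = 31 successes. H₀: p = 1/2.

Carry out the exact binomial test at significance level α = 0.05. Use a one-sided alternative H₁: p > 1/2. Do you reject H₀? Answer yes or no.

reject H₀: yes

Exact binomial: n=36, k=31, p₀=1/2=0.5000
P(X≥31) from Σ C(n,i)·p₀^i·(1−p₀)^(n−i)
p-value (one-sided, H₁ greater) = 0.00001
At α=0.05: p < α → reject H₀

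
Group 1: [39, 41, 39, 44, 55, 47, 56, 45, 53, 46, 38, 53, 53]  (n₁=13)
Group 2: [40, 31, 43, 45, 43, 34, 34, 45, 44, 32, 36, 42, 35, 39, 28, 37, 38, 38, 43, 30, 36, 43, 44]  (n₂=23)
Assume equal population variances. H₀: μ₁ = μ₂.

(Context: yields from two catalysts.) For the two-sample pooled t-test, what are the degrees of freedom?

df = n₁ + n₂ − 2 = 13 + 23 − 2 = 34

degrees of freedom = 34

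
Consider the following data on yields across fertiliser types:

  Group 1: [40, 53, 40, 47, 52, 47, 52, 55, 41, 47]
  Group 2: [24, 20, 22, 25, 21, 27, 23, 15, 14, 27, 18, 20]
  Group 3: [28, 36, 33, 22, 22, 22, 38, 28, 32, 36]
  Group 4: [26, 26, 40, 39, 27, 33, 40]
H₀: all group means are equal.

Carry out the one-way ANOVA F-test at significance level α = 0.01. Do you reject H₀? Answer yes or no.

reject H₀: yes

Group means [47.40, 21.33, 29.70, 33.00], grand mean 32.256
SSB = Σnᵢ(x̄ᵢ−x̄)² = 3794.269; SSW = ΣΣ(x−x̄ᵢ)² = 1095.167
MSB = 3794.269/3 = 1264.7564; MSW = 1095.167/35 = 31.2905
F = MSB/MSW = 40.4199
df = (3, 35)
p-value (upper-tail) = 0.00000
At α=0.01: p < α → reject H₀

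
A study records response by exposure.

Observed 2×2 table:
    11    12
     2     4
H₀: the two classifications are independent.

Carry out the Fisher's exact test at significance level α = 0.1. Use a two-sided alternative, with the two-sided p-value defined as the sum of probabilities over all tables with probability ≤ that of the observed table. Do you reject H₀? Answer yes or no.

reject H₀: no

Margins: r₁=23, r₂=6, c₁=13, c₂=16, n=29
p_obs = C(23,11)·C(6,2)/C(29,13); sum pmf over tables with pmf ≤ p_obs
p-value (two-sided) = 0.66284
At α=0.1: p ≥ α → fail to reject H₀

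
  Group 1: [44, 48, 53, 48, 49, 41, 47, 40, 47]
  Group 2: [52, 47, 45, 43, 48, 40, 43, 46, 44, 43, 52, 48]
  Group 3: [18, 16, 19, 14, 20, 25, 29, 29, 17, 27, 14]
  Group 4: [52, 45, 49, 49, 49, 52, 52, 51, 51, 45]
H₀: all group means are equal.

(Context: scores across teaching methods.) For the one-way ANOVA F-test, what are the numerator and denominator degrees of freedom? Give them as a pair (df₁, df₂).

degrees of freedom = [3, 38]

k = 4 groups, N = 42 total
df = (k−1, N−k) = (4−1, 42−4) = (3, 38)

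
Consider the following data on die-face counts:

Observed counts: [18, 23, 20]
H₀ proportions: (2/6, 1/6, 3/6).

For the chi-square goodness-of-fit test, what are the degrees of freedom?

degrees of freedom = 2

df = k − 1 = 3 − 1 = 2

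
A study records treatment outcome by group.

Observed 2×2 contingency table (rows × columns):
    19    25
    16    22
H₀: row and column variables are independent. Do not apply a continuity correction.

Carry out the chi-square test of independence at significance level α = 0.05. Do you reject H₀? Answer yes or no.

reject H₀: no

Row totals [44, 38], col totals [35, 47], n=82
χ² = (19−18.78)²/18.78 + (25−25.22)²/25.22 + (16−16.22)²/16.22 + (22−21.78)²/21.78 = 0.0097
df = 1
p-value (upper-tail) = 0.92171
At α=0.05: p ≥ α → fail to reject H₀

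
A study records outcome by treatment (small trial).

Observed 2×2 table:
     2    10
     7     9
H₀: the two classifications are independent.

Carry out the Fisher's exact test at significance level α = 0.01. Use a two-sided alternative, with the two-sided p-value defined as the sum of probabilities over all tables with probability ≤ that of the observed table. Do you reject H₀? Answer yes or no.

Margins: r₁=12, r₂=16, c₁=9, c₂=19, n=28
p_obs = C(12,2)·C(16,7)/C(28,9); sum pmf over tables with pmf ≤ p_obs
p-value (two-sided) = 0.22319
At α=0.01: p ≥ α → fail to reject H₀

reject H₀: no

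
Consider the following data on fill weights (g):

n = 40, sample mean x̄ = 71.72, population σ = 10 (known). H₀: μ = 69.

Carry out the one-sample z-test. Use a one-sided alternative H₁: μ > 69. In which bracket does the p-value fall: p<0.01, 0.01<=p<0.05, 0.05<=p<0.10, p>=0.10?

p-value bracket: 0.01<=p<0.05

SE = σ/√n = 10/√40 = 1.5811
z = (x̄−μ₀)/SE = (71.72−69)/1.5811 = 1.7203
p-value (one-sided, H₁ greater) = 0.04269
→ bracket: 0.01<=p<0.05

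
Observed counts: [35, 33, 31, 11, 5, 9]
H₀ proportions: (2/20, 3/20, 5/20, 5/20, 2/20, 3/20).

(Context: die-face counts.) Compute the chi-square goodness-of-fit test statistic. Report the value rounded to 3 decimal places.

test statistic = 74.613

n = 124; E_i = n·p_i = [12.40, 18.60, 31.00, 31.00, 12.40, 18.60]
χ² = (35−12.40)²/12.40 + (33−18.60)²/18.60 + (31−31.00)²/31.00 + (11−31.00)²/31.00 + (5−12.40)²/12.40 + (9−18.60)²/18.60 = 74.6129
df = 5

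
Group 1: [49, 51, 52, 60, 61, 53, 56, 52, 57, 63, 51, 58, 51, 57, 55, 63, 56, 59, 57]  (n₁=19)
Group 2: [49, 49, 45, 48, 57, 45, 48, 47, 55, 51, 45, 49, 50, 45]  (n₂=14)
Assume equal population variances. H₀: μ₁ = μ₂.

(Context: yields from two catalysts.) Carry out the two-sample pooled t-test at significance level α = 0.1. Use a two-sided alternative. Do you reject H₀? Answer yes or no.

reject H₀: yes

x̄₁=55.842, s₁=4.220, n₁=19
x̄₂=48.786, s₂=3.662, n₂=14
s_p² = [18·4.220² + 13·3.662²]/31 = 15.9640
SE = √(s_p²·(1/19+1/14)) = 1.4073
t = (55.842−48.786)/1.4073 = 5.0141
df = 31
p-value (two-sided) = 0.00002
At α=0.1: p < α → reject H₀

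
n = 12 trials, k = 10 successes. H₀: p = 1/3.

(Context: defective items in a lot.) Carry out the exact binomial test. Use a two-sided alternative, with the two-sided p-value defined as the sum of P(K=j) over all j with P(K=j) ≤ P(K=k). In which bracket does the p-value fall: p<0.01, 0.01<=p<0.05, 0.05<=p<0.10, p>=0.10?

Exact binomial: n=12, k=10, p₀=1/3=0.3333
P(X=j) = C(n,j)·p₀^j·(1−p₀)^(n−j); p = Σ P(X=j) over j with P(X=j) ≤ P(X=10)
p-value (two-sided) = 0.00054
→ bracket: p<0.01

p-value bracket: p<0.01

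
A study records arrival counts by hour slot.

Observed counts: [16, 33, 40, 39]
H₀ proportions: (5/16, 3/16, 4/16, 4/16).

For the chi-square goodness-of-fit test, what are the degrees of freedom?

degrees of freedom = 3

df = k − 1 = 4 − 1 = 3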